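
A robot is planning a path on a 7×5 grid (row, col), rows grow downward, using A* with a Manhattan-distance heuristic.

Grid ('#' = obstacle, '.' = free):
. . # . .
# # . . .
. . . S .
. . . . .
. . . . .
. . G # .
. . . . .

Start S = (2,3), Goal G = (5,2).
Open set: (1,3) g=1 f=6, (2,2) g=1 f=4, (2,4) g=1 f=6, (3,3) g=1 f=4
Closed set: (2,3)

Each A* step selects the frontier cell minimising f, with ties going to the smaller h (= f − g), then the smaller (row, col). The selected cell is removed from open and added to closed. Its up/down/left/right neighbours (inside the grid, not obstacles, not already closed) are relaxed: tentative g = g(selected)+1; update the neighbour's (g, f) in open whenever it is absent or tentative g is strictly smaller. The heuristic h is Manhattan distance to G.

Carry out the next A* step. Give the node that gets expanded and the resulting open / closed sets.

expanded=(2,2); open=[(1,2) g=2 f=6, (1,3) g=1 f=6, (2,1) g=2 f=6, (2,4) g=1 f=6, (3,2) g=2 f=4, (3,3) g=1 f=4]; closed=[(2,2), (2,3)]

step 1: expand (2,2) (f=4, h=3) → closed; open now [(1,2) g=2 f=6, (1,3) g=1 f=6, (2,1) g=2 f=6, (2,4) g=1 f=6, (3,2) g=2 f=4, (3,3) g=1 f=4]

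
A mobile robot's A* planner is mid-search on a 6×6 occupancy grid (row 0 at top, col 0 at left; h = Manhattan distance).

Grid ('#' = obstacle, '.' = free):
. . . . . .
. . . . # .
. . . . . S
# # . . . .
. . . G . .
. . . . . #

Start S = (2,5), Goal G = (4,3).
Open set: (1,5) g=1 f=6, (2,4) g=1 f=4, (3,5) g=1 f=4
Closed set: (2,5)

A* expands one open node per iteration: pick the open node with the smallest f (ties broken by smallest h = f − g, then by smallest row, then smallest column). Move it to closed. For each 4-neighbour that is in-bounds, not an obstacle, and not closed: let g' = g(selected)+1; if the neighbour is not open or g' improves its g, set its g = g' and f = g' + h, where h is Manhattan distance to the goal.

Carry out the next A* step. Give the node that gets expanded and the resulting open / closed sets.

step 1: expand (2,4) (f=4, h=3) → closed; open now [(1,5) g=1 f=6, (2,3) g=2 f=4, (3,4) g=2 f=4, (3,5) g=1 f=4]

expanded=(2,4); open=[(1,5) g=1 f=6, (2,3) g=2 f=4, (3,4) g=2 f=4, (3,5) g=1 f=4]; closed=[(2,4), (2,5)]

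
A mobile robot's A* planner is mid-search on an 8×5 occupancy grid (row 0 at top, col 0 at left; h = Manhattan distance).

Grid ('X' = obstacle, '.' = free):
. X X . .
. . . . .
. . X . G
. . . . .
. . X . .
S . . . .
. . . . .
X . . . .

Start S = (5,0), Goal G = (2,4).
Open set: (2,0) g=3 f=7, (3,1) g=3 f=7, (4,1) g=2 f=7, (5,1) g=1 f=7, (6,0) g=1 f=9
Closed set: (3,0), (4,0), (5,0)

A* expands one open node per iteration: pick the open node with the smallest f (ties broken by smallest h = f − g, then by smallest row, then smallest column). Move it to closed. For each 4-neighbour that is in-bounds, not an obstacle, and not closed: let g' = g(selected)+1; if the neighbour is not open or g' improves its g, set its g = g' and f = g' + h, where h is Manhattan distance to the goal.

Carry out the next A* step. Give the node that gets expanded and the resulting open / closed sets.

expanded=(2,0); open=[(1,0) g=4 f=9, (2,1) g=4 f=7, (3,1) g=3 f=7, (4,1) g=2 f=7, (5,1) g=1 f=7, (6,0) g=1 f=9]; closed=[(2,0), (3,0), (4,0), (5,0)]

step 1: expand (2,0) (f=7, h=4) → closed; open now [(1,0) g=4 f=9, (2,1) g=4 f=7, (3,1) g=3 f=7, (4,1) g=2 f=7, (5,1) g=1 f=7, (6,0) g=1 f=9]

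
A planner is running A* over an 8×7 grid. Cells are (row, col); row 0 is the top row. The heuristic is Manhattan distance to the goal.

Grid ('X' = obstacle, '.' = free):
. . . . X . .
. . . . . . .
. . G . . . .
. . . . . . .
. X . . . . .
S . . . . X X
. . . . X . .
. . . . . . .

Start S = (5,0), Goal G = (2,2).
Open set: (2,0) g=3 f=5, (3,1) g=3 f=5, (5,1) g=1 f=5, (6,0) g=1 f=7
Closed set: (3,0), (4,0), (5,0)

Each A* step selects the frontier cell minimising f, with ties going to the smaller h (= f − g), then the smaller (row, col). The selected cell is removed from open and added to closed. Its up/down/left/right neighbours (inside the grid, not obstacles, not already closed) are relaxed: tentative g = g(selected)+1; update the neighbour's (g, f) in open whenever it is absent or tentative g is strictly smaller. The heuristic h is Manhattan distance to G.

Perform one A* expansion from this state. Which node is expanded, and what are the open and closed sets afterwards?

expanded=(2,0); open=[(1,0) g=4 f=7, (2,1) g=4 f=5, (3,1) g=3 f=5, (5,1) g=1 f=5, (6,0) g=1 f=7]; closed=[(2,0), (3,0), (4,0), (5,0)]

step 1: expand (2,0) (f=5, h=2) → closed; open now [(1,0) g=4 f=7, (2,1) g=4 f=5, (3,1) g=3 f=5, (5,1) g=1 f=5, (6,0) g=1 f=7]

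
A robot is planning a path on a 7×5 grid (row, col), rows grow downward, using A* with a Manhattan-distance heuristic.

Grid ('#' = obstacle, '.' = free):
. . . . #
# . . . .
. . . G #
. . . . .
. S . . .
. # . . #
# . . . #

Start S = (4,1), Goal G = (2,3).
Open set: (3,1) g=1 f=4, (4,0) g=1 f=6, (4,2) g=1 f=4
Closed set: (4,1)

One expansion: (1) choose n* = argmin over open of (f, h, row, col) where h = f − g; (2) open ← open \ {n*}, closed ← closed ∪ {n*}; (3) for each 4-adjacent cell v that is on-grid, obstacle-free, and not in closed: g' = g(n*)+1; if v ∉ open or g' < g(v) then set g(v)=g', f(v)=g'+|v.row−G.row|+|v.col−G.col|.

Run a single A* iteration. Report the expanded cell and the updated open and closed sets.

expanded=(3,1); open=[(2,1) g=2 f=4, (3,0) g=2 f=6, (3,2) g=2 f=4, (4,0) g=1 f=6, (4,2) g=1 f=4]; closed=[(3,1), (4,1)]

step 1: expand (3,1) (f=4, h=3) → closed; open now [(2,1) g=2 f=4, (3,0) g=2 f=6, (3,2) g=2 f=4, (4,0) g=1 f=6, (4,2) g=1 f=4]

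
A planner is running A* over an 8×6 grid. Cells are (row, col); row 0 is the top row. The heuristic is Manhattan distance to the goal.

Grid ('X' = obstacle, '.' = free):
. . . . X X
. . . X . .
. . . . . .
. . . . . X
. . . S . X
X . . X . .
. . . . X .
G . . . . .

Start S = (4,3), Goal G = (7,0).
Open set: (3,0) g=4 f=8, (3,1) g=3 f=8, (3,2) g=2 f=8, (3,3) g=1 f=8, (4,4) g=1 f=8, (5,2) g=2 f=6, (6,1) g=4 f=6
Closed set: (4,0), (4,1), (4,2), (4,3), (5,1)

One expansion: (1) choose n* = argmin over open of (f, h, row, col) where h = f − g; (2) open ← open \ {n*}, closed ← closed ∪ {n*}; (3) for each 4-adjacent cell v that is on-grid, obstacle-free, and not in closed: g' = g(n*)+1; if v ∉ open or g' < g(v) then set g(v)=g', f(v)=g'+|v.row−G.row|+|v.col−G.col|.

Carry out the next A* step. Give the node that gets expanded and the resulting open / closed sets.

step 1: expand (6,1) (f=6, h=2) → closed; open now [(3,0) g=4 f=8, (3,1) g=3 f=8, (3,2) g=2 f=8, (3,3) g=1 f=8, (4,4) g=1 f=8, (5,2) g=2 f=6, (6,0) g=5 f=6, (6,2) g=5 f=8, (7,1) g=5 f=6]

expanded=(6,1); open=[(3,0) g=4 f=8, (3,1) g=3 f=8, (3,2) g=2 f=8, (3,3) g=1 f=8, (4,4) g=1 f=8, (5,2) g=2 f=6, (6,0) g=5 f=6, (6,2) g=5 f=8, (7,1) g=5 f=6]; closed=[(4,0), (4,1), (4,2), (4,3), (5,1), (6,1)]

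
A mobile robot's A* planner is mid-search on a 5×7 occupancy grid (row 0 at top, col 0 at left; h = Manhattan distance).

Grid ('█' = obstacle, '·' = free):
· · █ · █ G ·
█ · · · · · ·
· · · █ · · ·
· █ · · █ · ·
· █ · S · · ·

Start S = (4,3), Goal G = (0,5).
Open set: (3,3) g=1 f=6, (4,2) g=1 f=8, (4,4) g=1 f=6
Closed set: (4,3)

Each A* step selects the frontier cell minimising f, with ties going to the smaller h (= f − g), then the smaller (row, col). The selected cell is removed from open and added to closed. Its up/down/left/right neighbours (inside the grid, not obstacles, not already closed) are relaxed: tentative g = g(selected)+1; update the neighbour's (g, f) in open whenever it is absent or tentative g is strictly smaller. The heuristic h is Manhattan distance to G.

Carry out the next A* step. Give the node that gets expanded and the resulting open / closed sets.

expanded=(3,3); open=[(3,2) g=2 f=8, (4,2) g=1 f=8, (4,4) g=1 f=6]; closed=[(3,3), (4,3)]

step 1: expand (3,3) (f=6, h=5) → closed; open now [(3,2) g=2 f=8, (4,2) g=1 f=8, (4,4) g=1 f=6]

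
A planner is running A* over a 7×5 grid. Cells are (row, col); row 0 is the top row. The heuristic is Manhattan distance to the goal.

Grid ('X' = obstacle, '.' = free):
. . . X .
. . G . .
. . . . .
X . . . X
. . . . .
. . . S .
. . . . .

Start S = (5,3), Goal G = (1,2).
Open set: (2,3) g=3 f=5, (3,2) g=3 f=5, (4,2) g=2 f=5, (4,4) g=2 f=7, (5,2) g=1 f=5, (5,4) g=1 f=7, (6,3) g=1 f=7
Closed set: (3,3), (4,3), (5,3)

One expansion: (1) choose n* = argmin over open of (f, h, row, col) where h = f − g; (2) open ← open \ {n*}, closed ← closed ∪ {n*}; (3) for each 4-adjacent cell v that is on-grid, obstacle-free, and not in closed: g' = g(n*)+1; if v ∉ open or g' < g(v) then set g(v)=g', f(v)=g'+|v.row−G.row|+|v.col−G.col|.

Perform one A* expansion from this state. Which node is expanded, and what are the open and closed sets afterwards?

expanded=(2,3); open=[(1,3) g=4 f=5, (2,2) g=4 f=5, (2,4) g=4 f=7, (3,2) g=3 f=5, (4,2) g=2 f=5, (4,4) g=2 f=7, (5,2) g=1 f=5, (5,4) g=1 f=7, (6,3) g=1 f=7]; closed=[(2,3), (3,3), (4,3), (5,3)]

step 1: expand (2,3) (f=5, h=2) → closed; open now [(1,3) g=4 f=5, (2,2) g=4 f=5, (2,4) g=4 f=7, (3,2) g=3 f=5, (4,2) g=2 f=5, (4,4) g=2 f=7, (5,2) g=1 f=5, (5,4) g=1 f=7, (6,3) g=1 f=7]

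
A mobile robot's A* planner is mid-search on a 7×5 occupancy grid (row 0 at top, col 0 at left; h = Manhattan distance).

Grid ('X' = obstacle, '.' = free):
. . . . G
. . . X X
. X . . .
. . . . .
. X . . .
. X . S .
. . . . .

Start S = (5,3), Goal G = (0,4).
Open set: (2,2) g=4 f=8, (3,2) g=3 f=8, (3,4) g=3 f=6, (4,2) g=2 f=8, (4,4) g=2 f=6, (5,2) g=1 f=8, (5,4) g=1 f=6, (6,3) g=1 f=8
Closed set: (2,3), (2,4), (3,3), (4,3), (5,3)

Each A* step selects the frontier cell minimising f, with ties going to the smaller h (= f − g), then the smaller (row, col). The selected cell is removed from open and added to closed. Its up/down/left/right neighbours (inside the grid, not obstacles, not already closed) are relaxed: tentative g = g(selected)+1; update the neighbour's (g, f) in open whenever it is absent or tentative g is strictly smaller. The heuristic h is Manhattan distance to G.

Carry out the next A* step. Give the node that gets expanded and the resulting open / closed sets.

step 1: expand (3,4) (f=6, h=3) → closed; open now [(2,2) g=4 f=8, (3,2) g=3 f=8, (4,2) g=2 f=8, (4,4) g=2 f=6, (5,2) g=1 f=8, (5,4) g=1 f=6, (6,3) g=1 f=8]

expanded=(3,4); open=[(2,2) g=4 f=8, (3,2) g=3 f=8, (4,2) g=2 f=8, (4,4) g=2 f=6, (5,2) g=1 f=8, (5,4) g=1 f=6, (6,3) g=1 f=8]; closed=[(2,3), (2,4), (3,3), (3,4), (4,3), (5,3)]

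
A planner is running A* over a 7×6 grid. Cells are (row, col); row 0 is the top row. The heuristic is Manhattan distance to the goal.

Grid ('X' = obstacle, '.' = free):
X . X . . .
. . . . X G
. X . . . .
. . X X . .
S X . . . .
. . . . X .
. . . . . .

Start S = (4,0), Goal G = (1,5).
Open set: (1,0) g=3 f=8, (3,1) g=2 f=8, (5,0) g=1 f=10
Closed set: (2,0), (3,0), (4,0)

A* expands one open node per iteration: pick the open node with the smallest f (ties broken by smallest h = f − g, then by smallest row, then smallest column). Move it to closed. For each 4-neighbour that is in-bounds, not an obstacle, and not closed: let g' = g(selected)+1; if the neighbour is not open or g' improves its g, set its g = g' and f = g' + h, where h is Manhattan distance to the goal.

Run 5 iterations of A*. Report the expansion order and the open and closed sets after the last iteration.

step 1: expand (1,0) (f=8, h=5) → closed; open now [(1,1) g=4 f=8, (3,1) g=2 f=8, (5,0) g=1 f=10]
step 2: expand (1,1) (f=8, h=4) → closed; open now [(0,1) g=5 f=10, (1,2) g=5 f=8, (3,1) g=2 f=8, (5,0) g=1 f=10]
step 3: expand (1,2) (f=8, h=3) → closed; open now [(0,1) g=5 f=10, (1,3) g=6 f=8, (2,2) g=6 f=10, (3,1) g=2 f=8, (5,0) g=1 f=10]
step 4: expand (1,3) (f=8, h=2) → closed; open now [(0,1) g=5 f=10, (0,3) g=7 f=10, (2,2) g=6 f=10, (2,3) g=7 f=10, (3,1) g=2 f=8, (5,0) g=1 f=10]
step 5: expand (3,1) (f=8, h=6) → closed; open now [(0,1) g=5 f=10, (0,3) g=7 f=10, (2,2) g=6 f=10, (2,3) g=7 f=10, (5,0) g=1 f=10]

order=[(1,0) → (1,1) → (1,2) → (1,3) → (3,1)]; open=[(0,1) g=5 f=10, (0,3) g=7 f=10, (2,2) g=6 f=10, (2,3) g=7 f=10, (5,0) g=1 f=10]; closed=[(1,0), (1,1), (1,2), (1,3), (2,0), (3,0), (3,1), (4,0)]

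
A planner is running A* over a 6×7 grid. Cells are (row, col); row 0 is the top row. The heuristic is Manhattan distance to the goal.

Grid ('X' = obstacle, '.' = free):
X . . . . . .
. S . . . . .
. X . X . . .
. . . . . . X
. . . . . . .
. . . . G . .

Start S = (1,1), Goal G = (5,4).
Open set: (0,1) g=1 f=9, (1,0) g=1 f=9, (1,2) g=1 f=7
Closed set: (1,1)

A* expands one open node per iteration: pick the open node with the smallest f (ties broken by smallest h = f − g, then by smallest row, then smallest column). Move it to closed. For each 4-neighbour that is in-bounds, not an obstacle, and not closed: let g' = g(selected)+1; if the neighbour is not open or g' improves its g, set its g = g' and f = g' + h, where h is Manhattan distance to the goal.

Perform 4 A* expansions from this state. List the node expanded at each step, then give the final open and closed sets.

step 1: expand (1,2) (f=7, h=6) → closed; open now [(0,1) g=1 f=9, (0,2) g=2 f=9, (1,0) g=1 f=9, (1,3) g=2 f=7, (2,2) g=2 f=7]
step 2: expand (1,3) (f=7, h=5) → closed; open now [(0,1) g=1 f=9, (0,2) g=2 f=9, (0,3) g=3 f=9, (1,0) g=1 f=9, (1,4) g=3 f=7, (2,2) g=2 f=7]
step 3: expand (1,4) (f=7, h=4) → closed; open now [(0,1) g=1 f=9, (0,2) g=2 f=9, (0,3) g=3 f=9, (0,4) g=4 f=9, (1,0) g=1 f=9, (1,5) g=4 f=9, (2,2) g=2 f=7, (2,4) g=4 f=7]
step 4: expand (2,4) (f=7, h=3) → closed; open now [(0,1) g=1 f=9, (0,2) g=2 f=9, (0,3) g=3 f=9, (0,4) g=4 f=9, (1,0) g=1 f=9, (1,5) g=4 f=9, (2,2) g=2 f=7, (2,5) g=5 f=9, (3,4) g=5 f=7]

order=[(1,2) → (1,3) → (1,4) → (2,4)]; open=[(0,1) g=1 f=9, (0,2) g=2 f=9, (0,3) g=3 f=9, (0,4) g=4 f=9, (1,0) g=1 f=9, (1,5) g=4 f=9, (2,2) g=2 f=7, (2,5) g=5 f=9, (3,4) g=5 f=7]; closed=[(1,1), (1,2), (1,3), (1,4), (2,4)]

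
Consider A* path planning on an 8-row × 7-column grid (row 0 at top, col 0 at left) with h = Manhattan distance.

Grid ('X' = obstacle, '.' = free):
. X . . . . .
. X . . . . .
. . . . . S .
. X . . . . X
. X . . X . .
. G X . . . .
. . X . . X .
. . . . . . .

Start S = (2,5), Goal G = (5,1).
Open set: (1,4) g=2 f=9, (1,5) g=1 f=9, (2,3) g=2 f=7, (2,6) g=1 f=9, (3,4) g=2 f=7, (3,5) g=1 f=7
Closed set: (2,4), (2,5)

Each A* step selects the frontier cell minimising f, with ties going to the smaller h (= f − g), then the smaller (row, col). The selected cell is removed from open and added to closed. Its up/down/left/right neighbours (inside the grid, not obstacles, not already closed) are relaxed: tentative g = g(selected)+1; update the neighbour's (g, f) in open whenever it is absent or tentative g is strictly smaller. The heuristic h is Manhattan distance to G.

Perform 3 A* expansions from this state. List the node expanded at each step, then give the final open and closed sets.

step 1: expand (2,3) (f=7, h=5) → closed; open now [(1,3) g=3 f=9, (1,4) g=2 f=9, (1,5) g=1 f=9, (2,2) g=3 f=7, (2,6) g=1 f=9, (3,3) g=3 f=7, (3,4) g=2 f=7, (3,5) g=1 f=7]
step 2: expand (2,2) (f=7, h=4) → closed; open now [(1,2) g=4 f=9, (1,3) g=3 f=9, (1,4) g=2 f=9, (1,5) g=1 f=9, (2,1) g=4 f=7, (2,6) g=1 f=9, (3,2) g=4 f=7, (3,3) g=3 f=7, (3,4) g=2 f=7, (3,5) g=1 f=7]
step 3: expand (2,1) (f=7, h=3) → closed; open now [(1,2) g=4 f=9, (1,3) g=3 f=9, (1,4) g=2 f=9, (1,5) g=1 f=9, (2,0) g=5 f=9, (2,6) g=1 f=9, (3,2) g=4 f=7, (3,3) g=3 f=7, (3,4) g=2 f=7, (3,5) g=1 f=7]

order=[(2,3) → (2,2) → (2,1)]; open=[(1,2) g=4 f=9, (1,3) g=3 f=9, (1,4) g=2 f=9, (1,5) g=1 f=9, (2,0) g=5 f=9, (2,6) g=1 f=9, (3,2) g=4 f=7, (3,3) g=3 f=7, (3,4) g=2 f=7, (3,5) g=1 f=7]; closed=[(2,1), (2,2), (2,3), (2,4), (2,5)]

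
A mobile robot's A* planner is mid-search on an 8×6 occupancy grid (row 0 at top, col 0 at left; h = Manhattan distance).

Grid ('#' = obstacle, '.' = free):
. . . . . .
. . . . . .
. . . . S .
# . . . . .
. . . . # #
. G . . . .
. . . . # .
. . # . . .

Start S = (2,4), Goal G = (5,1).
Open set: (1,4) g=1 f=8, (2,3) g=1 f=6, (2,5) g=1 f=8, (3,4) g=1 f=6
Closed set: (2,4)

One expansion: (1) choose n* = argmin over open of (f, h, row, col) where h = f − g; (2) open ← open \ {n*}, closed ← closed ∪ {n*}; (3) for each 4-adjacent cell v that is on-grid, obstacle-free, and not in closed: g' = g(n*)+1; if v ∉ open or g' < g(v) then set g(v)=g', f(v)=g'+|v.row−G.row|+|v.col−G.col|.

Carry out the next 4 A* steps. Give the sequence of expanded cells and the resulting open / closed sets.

step 1: expand (2,3) (f=6, h=5) → closed; open now [(1,3) g=2 f=8, (1,4) g=1 f=8, (2,2) g=2 f=6, (2,5) g=1 f=8, (3,3) g=2 f=6, (3,4) g=1 f=6]
step 2: expand (2,2) (f=6, h=4) → closed; open now [(1,2) g=3 f=8, (1,3) g=2 f=8, (1,4) g=1 f=8, (2,1) g=3 f=6, (2,5) g=1 f=8, (3,2) g=3 f=6, (3,3) g=2 f=6, (3,4) g=1 f=6]
step 3: expand (2,1) (f=6, h=3) → closed; open now [(1,1) g=4 f=8, (1,2) g=3 f=8, (1,3) g=2 f=8, (1,4) g=1 f=8, (2,0) g=4 f=8, (2,5) g=1 f=8, (3,1) g=4 f=6, (3,2) g=3 f=6, (3,3) g=2 f=6, (3,4) g=1 f=6]
step 4: expand (3,1) (f=6, h=2) → closed; open now [(1,1) g=4 f=8, (1,2) g=3 f=8, (1,3) g=2 f=8, (1,4) g=1 f=8, (2,0) g=4 f=8, (2,5) g=1 f=8, (3,2) g=3 f=6, (3,3) g=2 f=6, (3,4) g=1 f=6, (4,1) g=5 f=6]

order=[(2,3) → (2,2) → (2,1) → (3,1)]; open=[(1,1) g=4 f=8, (1,2) g=3 f=8, (1,3) g=2 f=8, (1,4) g=1 f=8, (2,0) g=4 f=8, (2,5) g=1 f=8, (3,2) g=3 f=6, (3,3) g=2 f=6, (3,4) g=1 f=6, (4,1) g=5 f=6]; closed=[(2,1), (2,2), (2,3), (2,4), (3,1)]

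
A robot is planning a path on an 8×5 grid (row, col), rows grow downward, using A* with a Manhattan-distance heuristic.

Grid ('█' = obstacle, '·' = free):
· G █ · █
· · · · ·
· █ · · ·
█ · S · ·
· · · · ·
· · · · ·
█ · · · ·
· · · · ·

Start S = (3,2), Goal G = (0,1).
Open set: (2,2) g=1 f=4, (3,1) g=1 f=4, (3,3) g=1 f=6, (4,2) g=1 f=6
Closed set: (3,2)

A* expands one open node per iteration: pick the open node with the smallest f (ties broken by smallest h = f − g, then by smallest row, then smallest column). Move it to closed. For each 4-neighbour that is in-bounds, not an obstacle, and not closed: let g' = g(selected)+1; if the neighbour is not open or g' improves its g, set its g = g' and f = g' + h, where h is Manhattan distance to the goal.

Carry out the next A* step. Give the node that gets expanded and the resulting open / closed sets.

expanded=(2,2); open=[(1,2) g=2 f=4, (2,3) g=2 f=6, (3,1) g=1 f=4, (3,3) g=1 f=6, (4,2) g=1 f=6]; closed=[(2,2), (3,2)]

step 1: expand (2,2) (f=4, h=3) → closed; open now [(1,2) g=2 f=4, (2,3) g=2 f=6, (3,1) g=1 f=4, (3,3) g=1 f=6, (4,2) g=1 f=6]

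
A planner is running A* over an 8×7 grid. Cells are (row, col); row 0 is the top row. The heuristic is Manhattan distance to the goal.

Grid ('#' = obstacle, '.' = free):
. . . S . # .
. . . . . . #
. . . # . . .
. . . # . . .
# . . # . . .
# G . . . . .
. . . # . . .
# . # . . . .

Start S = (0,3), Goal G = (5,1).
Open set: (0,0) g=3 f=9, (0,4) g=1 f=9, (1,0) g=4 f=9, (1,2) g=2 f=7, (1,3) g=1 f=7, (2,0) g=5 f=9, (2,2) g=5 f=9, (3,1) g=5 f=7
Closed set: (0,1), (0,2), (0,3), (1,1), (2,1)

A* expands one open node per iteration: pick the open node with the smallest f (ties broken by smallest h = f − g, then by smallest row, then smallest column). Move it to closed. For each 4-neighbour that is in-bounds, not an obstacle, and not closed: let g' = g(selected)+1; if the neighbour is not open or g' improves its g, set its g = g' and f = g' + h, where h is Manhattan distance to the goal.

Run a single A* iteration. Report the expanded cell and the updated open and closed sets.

step 1: expand (3,1) (f=7, h=2) → closed; open now [(0,0) g=3 f=9, (0,4) g=1 f=9, (1,0) g=4 f=9, (1,2) g=2 f=7, (1,3) g=1 f=7, (2,0) g=5 f=9, (2,2) g=5 f=9, (3,0) g=6 f=9, (3,2) g=6 f=9, (4,1) g=6 f=7]

expanded=(3,1); open=[(0,0) g=3 f=9, (0,4) g=1 f=9, (1,0) g=4 f=9, (1,2) g=2 f=7, (1,3) g=1 f=7, (2,0) g=5 f=9, (2,2) g=5 f=9, (3,0) g=6 f=9, (3,2) g=6 f=9, (4,1) g=6 f=7]; closed=[(0,1), (0,2), (0,3), (1,1), (2,1), (3,1)]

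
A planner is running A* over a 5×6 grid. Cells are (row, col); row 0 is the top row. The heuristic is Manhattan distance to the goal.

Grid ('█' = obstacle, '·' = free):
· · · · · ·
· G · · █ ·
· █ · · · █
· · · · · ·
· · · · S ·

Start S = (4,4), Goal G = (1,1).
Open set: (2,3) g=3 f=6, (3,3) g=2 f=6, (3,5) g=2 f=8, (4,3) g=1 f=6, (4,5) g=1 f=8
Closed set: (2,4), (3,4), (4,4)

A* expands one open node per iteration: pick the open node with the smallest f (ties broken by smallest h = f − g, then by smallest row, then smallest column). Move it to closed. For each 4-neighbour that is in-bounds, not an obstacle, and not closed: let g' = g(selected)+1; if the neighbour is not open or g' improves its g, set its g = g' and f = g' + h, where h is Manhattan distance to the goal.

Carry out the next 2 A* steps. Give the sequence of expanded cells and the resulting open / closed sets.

order=[(2,3) → (1,3)]; open=[(0,3) g=5 f=8, (1,2) g=5 f=6, (2,2) g=4 f=6, (3,3) g=2 f=6, (3,5) g=2 f=8, (4,3) g=1 f=6, (4,5) g=1 f=8]; closed=[(1,3), (2,3), (2,4), (3,4), (4,4)]

step 1: expand (2,3) (f=6, h=3) → closed; open now [(1,3) g=4 f=6, (2,2) g=4 f=6, (3,3) g=2 f=6, (3,5) g=2 f=8, (4,3) g=1 f=6, (4,5) g=1 f=8]
step 2: expand (1,3) (f=6, h=2) → closed; open now [(0,3) g=5 f=8, (1,2) g=5 f=6, (2,2) g=4 f=6, (3,3) g=2 f=6, (3,5) g=2 f=8, (4,3) g=1 f=6, (4,5) g=1 f=8]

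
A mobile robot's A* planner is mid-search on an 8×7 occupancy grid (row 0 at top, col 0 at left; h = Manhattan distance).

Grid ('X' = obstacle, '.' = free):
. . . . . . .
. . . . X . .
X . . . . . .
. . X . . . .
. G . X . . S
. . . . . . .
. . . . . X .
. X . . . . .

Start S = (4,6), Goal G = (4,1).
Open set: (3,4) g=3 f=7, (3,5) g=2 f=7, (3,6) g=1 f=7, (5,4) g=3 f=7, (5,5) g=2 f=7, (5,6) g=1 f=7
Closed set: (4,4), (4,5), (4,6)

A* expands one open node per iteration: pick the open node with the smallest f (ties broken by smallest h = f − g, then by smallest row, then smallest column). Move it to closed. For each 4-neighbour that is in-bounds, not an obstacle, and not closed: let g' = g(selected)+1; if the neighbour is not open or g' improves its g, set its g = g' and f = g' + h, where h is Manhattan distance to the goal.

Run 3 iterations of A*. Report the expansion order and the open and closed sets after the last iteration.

step 1: expand (3,4) (f=7, h=4) → closed; open now [(2,4) g=4 f=9, (3,3) g=4 f=7, (3,5) g=2 f=7, (3,6) g=1 f=7, (5,4) g=3 f=7, (5,5) g=2 f=7, (5,6) g=1 f=7]
step 2: expand (3,3) (f=7, h=3) → closed; open now [(2,3) g=5 f=9, (2,4) g=4 f=9, (3,5) g=2 f=7, (3,6) g=1 f=7, (5,4) g=3 f=7, (5,5) g=2 f=7, (5,6) g=1 f=7]
step 3: expand (5,4) (f=7, h=4) → closed; open now [(2,3) g=5 f=9, (2,4) g=4 f=9, (3,5) g=2 f=7, (3,6) g=1 f=7, (5,3) g=4 f=7, (5,5) g=2 f=7, (5,6) g=1 f=7, (6,4) g=4 f=9]

order=[(3,4) → (3,3) → (5,4)]; open=[(2,3) g=5 f=9, (2,4) g=4 f=9, (3,5) g=2 f=7, (3,6) g=1 f=7, (5,3) g=4 f=7, (5,5) g=2 f=7, (5,6) g=1 f=7, (6,4) g=4 f=9]; closed=[(3,3), (3,4), (4,4), (4,5), (4,6), (5,4)]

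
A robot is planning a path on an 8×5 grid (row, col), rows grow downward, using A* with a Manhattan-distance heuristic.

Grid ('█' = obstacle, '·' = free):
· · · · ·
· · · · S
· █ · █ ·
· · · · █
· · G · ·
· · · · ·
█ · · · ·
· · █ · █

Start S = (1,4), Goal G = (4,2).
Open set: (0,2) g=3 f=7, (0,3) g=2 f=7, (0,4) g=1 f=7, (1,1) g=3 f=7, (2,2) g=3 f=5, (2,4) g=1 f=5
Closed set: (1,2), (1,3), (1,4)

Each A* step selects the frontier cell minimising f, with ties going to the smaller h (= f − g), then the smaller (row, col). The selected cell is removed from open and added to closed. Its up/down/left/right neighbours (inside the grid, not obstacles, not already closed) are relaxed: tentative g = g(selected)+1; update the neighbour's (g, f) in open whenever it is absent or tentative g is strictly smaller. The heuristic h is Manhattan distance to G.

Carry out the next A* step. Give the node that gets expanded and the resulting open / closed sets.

step 1: expand (2,2) (f=5, h=2) → closed; open now [(0,2) g=3 f=7, (0,3) g=2 f=7, (0,4) g=1 f=7, (1,1) g=3 f=7, (2,4) g=1 f=5, (3,2) g=4 f=5]

expanded=(2,2); open=[(0,2) g=3 f=7, (0,3) g=2 f=7, (0,4) g=1 f=7, (1,1) g=3 f=7, (2,4) g=1 f=5, (3,2) g=4 f=5]; closed=[(1,2), (1,3), (1,4), (2,2)]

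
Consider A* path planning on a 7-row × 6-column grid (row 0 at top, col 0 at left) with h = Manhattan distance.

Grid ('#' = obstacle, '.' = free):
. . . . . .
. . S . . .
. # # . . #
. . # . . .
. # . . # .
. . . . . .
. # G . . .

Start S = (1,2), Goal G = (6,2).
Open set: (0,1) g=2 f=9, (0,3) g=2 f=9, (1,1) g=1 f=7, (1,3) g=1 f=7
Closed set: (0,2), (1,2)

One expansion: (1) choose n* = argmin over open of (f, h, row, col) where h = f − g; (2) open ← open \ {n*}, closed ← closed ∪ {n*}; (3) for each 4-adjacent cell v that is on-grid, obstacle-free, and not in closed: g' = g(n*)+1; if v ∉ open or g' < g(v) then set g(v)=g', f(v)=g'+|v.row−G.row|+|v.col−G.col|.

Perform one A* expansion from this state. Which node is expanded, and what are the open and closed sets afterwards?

expanded=(1,1); open=[(0,1) g=2 f=9, (0,3) g=2 f=9, (1,0) g=2 f=9, (1,3) g=1 f=7]; closed=[(0,2), (1,1), (1,2)]

step 1: expand (1,1) (f=7, h=6) → closed; open now [(0,1) g=2 f=9, (0,3) g=2 f=9, (1,0) g=2 f=9, (1,3) g=1 f=7]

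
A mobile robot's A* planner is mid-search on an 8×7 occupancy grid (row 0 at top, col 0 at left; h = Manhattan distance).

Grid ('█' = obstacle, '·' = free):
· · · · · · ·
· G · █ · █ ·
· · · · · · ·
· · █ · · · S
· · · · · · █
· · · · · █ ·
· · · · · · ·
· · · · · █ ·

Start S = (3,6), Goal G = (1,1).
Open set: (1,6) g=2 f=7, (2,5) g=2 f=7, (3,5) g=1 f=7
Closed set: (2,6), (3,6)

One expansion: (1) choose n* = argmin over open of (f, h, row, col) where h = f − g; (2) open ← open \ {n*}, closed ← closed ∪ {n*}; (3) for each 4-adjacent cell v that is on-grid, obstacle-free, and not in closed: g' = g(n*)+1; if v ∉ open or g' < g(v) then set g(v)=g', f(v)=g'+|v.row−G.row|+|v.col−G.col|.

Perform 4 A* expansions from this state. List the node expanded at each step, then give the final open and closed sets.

step 1: expand (1,6) (f=7, h=5) → closed; open now [(0,6) g=3 f=9, (2,5) g=2 f=7, (3,5) g=1 f=7]
step 2: expand (2,5) (f=7, h=5) → closed; open now [(0,6) g=3 f=9, (2,4) g=3 f=7, (3,5) g=1 f=7]
step 3: expand (2,4) (f=7, h=4) → closed; open now [(0,6) g=3 f=9, (1,4) g=4 f=7, (2,3) g=4 f=7, (3,4) g=4 f=9, (3,5) g=1 f=7]
step 4: expand (1,4) (f=7, h=3) → closed; open now [(0,4) g=5 f=9, (0,6) g=3 f=9, (2,3) g=4 f=7, (3,4) g=4 f=9, (3,5) g=1 f=7]

order=[(1,6) → (2,5) → (2,4) → (1,4)]; open=[(0,4) g=5 f=9, (0,6) g=3 f=9, (2,3) g=4 f=7, (3,4) g=4 f=9, (3,5) g=1 f=7]; closed=[(1,4), (1,6), (2,4), (2,5), (2,6), (3,6)]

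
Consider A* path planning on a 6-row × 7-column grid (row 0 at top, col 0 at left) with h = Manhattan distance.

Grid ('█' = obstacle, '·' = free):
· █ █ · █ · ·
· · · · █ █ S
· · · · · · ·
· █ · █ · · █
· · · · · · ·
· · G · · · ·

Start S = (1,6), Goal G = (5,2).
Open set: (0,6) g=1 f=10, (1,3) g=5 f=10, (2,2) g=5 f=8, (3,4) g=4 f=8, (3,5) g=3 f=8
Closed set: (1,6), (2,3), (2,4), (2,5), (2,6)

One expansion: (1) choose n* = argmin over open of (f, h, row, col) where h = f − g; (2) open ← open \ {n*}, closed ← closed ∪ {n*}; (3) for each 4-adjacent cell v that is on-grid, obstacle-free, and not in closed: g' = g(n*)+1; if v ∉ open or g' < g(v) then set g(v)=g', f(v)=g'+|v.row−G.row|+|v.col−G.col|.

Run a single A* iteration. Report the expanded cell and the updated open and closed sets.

expanded=(2,2); open=[(0,6) g=1 f=10, (1,2) g=6 f=10, (1,3) g=5 f=10, (2,1) g=6 f=10, (3,2) g=6 f=8, (3,4) g=4 f=8, (3,5) g=3 f=8]; closed=[(1,6), (2,2), (2,3), (2,4), (2,5), (2,6)]

step 1: expand (2,2) (f=8, h=3) → closed; open now [(0,6) g=1 f=10, (1,2) g=6 f=10, (1,3) g=5 f=10, (2,1) g=6 f=10, (3,2) g=6 f=8, (3,4) g=4 f=8, (3,5) g=3 f=8]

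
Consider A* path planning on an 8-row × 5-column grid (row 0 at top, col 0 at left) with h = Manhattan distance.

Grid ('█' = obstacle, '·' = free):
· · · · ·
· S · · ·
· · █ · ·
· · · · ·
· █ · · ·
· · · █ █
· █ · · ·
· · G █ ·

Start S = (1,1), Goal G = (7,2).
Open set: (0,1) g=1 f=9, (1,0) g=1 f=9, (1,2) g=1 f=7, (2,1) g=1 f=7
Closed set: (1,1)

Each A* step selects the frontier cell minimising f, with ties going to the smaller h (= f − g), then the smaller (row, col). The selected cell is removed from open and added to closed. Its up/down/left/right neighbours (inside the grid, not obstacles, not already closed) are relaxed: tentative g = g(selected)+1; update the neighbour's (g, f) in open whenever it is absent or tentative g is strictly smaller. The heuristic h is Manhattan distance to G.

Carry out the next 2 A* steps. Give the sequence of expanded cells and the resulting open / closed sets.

order=[(1,2) → (2,1)]; open=[(0,1) g=1 f=9, (0,2) g=2 f=9, (1,0) g=1 f=9, (1,3) g=2 f=9, (2,0) g=2 f=9, (3,1) g=2 f=7]; closed=[(1,1), (1,2), (2,1)]

step 1: expand (1,2) (f=7, h=6) → closed; open now [(0,1) g=1 f=9, (0,2) g=2 f=9, (1,0) g=1 f=9, (1,3) g=2 f=9, (2,1) g=1 f=7]
step 2: expand (2,1) (f=7, h=6) → closed; open now [(0,1) g=1 f=9, (0,2) g=2 f=9, (1,0) g=1 f=9, (1,3) g=2 f=9, (2,0) g=2 f=9, (3,1) g=2 f=7]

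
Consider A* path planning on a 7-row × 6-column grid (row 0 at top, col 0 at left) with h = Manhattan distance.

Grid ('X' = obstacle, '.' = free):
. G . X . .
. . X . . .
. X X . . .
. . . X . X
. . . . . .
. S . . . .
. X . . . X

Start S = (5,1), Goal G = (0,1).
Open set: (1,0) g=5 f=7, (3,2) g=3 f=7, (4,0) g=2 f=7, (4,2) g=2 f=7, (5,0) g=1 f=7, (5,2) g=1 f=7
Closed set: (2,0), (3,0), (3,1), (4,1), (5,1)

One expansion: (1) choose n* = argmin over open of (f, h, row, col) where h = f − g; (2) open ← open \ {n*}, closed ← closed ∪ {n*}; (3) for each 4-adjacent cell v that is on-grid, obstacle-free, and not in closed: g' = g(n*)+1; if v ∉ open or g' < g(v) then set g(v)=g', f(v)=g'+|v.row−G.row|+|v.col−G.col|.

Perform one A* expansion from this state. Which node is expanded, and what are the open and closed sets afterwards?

step 1: expand (1,0) (f=7, h=2) → closed; open now [(0,0) g=6 f=7, (1,1) g=6 f=7, (3,2) g=3 f=7, (4,0) g=2 f=7, (4,2) g=2 f=7, (5,0) g=1 f=7, (5,2) g=1 f=7]

expanded=(1,0); open=[(0,0) g=6 f=7, (1,1) g=6 f=7, (3,2) g=3 f=7, (4,0) g=2 f=7, (4,2) g=2 f=7, (5,0) g=1 f=7, (5,2) g=1 f=7]; closed=[(1,0), (2,0), (3,0), (3,1), (4,1), (5,1)]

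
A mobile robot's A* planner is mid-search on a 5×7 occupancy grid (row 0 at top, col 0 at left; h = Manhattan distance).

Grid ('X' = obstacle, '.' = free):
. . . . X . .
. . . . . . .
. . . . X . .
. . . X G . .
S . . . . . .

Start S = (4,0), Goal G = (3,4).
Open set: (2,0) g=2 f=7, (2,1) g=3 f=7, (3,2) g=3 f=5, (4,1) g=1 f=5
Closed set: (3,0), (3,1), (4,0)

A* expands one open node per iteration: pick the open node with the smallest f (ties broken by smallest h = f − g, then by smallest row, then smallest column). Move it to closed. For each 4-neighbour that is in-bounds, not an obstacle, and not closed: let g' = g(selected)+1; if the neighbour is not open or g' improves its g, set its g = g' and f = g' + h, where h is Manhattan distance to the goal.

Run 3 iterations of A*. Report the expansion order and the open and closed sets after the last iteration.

order=[(3,2) → (4,1) → (4,2)]; open=[(2,0) g=2 f=7, (2,1) g=3 f=7, (2,2) g=4 f=7, (4,3) g=3 f=5]; closed=[(3,0), (3,1), (3,2), (4,0), (4,1), (4,2)]

step 1: expand (3,2) (f=5, h=2) → closed; open now [(2,0) g=2 f=7, (2,1) g=3 f=7, (2,2) g=4 f=7, (4,1) g=1 f=5, (4,2) g=4 f=7]
step 2: expand (4,1) (f=5, h=4) → closed; open now [(2,0) g=2 f=7, (2,1) g=3 f=7, (2,2) g=4 f=7, (4,2) g=2 f=5]
step 3: expand (4,2) (f=5, h=3) → closed; open now [(2,0) g=2 f=7, (2,1) g=3 f=7, (2,2) g=4 f=7, (4,3) g=3 f=5]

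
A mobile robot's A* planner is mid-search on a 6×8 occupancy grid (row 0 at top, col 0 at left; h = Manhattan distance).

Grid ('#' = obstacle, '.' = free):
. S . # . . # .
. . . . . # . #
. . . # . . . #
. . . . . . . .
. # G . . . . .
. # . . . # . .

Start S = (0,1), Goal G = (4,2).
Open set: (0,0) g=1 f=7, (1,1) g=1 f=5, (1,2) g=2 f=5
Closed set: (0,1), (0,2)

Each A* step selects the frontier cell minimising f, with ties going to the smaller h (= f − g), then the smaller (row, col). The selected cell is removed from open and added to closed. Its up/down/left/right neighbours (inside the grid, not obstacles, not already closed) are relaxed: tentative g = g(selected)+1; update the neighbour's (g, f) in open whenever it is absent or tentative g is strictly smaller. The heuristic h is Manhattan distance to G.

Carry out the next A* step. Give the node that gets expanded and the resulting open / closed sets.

expanded=(1,2); open=[(0,0) g=1 f=7, (1,1) g=1 f=5, (1,3) g=3 f=7, (2,2) g=3 f=5]; closed=[(0,1), (0,2), (1,2)]

step 1: expand (1,2) (f=5, h=3) → closed; open now [(0,0) g=1 f=7, (1,1) g=1 f=5, (1,3) g=3 f=7, (2,2) g=3 f=5]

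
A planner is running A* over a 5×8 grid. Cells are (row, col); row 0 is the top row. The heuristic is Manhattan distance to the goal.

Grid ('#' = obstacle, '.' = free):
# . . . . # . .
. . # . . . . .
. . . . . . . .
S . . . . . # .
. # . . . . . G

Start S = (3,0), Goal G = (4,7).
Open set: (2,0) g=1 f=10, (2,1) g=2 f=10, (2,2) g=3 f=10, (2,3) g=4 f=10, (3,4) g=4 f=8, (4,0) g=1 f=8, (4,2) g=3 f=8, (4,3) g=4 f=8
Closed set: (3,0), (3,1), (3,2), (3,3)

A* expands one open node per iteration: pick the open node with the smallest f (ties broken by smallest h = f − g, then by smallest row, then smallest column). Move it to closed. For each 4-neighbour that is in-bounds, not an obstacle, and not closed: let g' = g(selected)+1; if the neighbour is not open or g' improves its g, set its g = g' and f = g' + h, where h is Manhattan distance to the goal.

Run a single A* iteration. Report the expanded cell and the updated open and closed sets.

expanded=(3,4); open=[(2,0) g=1 f=10, (2,1) g=2 f=10, (2,2) g=3 f=10, (2,3) g=4 f=10, (2,4) g=5 f=10, (3,5) g=5 f=8, (4,0) g=1 f=8, (4,2) g=3 f=8, (4,3) g=4 f=8, (4,4) g=5 f=8]; closed=[(3,0), (3,1), (3,2), (3,3), (3,4)]

step 1: expand (3,4) (f=8, h=4) → closed; open now [(2,0) g=1 f=10, (2,1) g=2 f=10, (2,2) g=3 f=10, (2,3) g=4 f=10, (2,4) g=5 f=10, (3,5) g=5 f=8, (4,0) g=1 f=8, (4,2) g=3 f=8, (4,3) g=4 f=8, (4,4) g=5 f=8]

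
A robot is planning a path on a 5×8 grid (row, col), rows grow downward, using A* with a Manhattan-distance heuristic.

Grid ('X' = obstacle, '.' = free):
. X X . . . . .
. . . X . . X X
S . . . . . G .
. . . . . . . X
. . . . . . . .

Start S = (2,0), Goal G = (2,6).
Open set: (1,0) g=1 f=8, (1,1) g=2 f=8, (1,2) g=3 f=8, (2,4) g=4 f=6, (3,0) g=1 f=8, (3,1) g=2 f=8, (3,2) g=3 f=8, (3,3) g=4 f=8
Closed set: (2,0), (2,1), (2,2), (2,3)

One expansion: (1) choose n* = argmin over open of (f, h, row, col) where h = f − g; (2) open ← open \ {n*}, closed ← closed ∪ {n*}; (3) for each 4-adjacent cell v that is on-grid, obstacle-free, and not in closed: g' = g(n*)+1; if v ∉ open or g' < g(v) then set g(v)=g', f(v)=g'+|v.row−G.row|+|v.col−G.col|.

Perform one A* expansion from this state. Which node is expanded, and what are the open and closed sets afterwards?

step 1: expand (2,4) (f=6, h=2) → closed; open now [(1,0) g=1 f=8, (1,1) g=2 f=8, (1,2) g=3 f=8, (1,4) g=5 f=8, (2,5) g=5 f=6, (3,0) g=1 f=8, (3,1) g=2 f=8, (3,2) g=3 f=8, (3,3) g=4 f=8, (3,4) g=5 f=8]

expanded=(2,4); open=[(1,0) g=1 f=8, (1,1) g=2 f=8, (1,2) g=3 f=8, (1,4) g=5 f=8, (2,5) g=5 f=6, (3,0) g=1 f=8, (3,1) g=2 f=8, (3,2) g=3 f=8, (3,3) g=4 f=8, (3,4) g=5 f=8]; closed=[(2,0), (2,1), (2,2), (2,3), (2,4)]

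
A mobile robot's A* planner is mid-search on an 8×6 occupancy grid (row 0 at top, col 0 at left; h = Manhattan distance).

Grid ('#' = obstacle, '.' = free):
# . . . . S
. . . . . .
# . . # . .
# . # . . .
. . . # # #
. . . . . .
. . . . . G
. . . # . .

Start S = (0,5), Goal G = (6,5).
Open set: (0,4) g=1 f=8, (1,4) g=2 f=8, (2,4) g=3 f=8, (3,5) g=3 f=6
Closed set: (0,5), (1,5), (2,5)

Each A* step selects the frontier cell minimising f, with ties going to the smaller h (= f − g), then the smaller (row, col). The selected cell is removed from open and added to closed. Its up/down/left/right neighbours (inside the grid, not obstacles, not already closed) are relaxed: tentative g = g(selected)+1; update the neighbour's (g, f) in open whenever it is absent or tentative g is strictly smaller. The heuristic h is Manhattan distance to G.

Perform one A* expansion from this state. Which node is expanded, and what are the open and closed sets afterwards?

step 1: expand (3,5) (f=6, h=3) → closed; open now [(0,4) g=1 f=8, (1,4) g=2 f=8, (2,4) g=3 f=8, (3,4) g=4 f=8]

expanded=(3,5); open=[(0,4) g=1 f=8, (1,4) g=2 f=8, (2,4) g=3 f=8, (3,4) g=4 f=8]; closed=[(0,5), (1,5), (2,5), (3,5)]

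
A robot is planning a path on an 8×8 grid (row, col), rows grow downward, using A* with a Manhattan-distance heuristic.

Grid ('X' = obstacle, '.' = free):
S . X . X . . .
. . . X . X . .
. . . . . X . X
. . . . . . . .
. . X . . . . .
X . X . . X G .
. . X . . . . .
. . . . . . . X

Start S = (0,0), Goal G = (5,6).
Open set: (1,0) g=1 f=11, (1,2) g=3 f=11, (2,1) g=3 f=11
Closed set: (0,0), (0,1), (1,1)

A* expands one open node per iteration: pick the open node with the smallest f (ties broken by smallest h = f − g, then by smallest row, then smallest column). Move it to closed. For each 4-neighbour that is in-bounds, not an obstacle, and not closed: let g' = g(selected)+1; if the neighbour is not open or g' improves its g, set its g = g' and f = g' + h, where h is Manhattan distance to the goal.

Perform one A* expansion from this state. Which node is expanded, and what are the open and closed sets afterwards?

step 1: expand (1,2) (f=11, h=8) → closed; open now [(1,0) g=1 f=11, (2,1) g=3 f=11, (2,2) g=4 f=11]

expanded=(1,2); open=[(1,0) g=1 f=11, (2,1) g=3 f=11, (2,2) g=4 f=11]; closed=[(0,0), (0,1), (1,1), (1,2)]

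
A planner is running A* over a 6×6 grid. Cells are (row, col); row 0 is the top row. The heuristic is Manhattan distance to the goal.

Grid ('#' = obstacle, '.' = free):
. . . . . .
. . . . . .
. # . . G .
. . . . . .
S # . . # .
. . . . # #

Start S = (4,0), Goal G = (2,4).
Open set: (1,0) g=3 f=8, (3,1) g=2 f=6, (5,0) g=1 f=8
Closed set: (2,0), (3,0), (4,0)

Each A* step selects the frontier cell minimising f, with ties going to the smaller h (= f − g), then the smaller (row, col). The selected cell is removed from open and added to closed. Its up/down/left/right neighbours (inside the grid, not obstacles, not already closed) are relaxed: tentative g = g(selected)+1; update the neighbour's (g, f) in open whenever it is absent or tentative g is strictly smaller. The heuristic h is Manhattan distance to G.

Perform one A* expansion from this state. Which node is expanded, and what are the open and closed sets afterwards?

expanded=(3,1); open=[(1,0) g=3 f=8, (3,2) g=3 f=6, (5,0) g=1 f=8]; closed=[(2,0), (3,0), (3,1), (4,0)]

step 1: expand (3,1) (f=6, h=4) → closed; open now [(1,0) g=3 f=8, (3,2) g=3 f=6, (5,0) g=1 f=8]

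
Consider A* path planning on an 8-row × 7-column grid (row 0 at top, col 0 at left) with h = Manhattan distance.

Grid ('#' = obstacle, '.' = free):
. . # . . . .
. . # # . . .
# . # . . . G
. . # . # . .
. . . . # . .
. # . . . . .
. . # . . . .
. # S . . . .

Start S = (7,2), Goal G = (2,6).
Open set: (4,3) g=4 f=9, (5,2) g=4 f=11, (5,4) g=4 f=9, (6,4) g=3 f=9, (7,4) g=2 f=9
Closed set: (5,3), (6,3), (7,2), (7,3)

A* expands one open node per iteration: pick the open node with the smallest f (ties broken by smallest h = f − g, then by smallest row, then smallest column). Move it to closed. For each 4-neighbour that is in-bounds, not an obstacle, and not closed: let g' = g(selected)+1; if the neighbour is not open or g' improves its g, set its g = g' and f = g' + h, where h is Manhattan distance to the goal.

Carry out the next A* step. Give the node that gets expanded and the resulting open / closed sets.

step 1: expand (4,3) (f=9, h=5) → closed; open now [(3,3) g=5 f=9, (4,2) g=5 f=11, (5,2) g=4 f=11, (5,4) g=4 f=9, (6,4) g=3 f=9, (7,4) g=2 f=9]

expanded=(4,3); open=[(3,3) g=5 f=9, (4,2) g=5 f=11, (5,2) g=4 f=11, (5,4) g=4 f=9, (6,4) g=3 f=9, (7,4) g=2 f=9]; closed=[(4,3), (5,3), (6,3), (7,2), (7,3)]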